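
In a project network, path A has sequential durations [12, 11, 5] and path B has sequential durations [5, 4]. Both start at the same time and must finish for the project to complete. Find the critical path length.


Path A total = 12 + 11 + 5 = 28
Path B total = 5 + 4 = 9
Critical path = longest path = max(28, 9) = 28

28


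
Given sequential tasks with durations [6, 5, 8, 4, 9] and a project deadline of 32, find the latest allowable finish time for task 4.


LF(activity 4) = deadline - sum of successor durations
Successors: activities 5 through 5 with durations [9]
Sum of successor durations = 9
LF = 32 - 9 = 23

23


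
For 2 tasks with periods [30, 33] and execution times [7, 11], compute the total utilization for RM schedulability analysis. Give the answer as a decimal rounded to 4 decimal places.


Compute individual utilizations (exact fractions):
  Task 1: C/T = 7/30 (approx. 0.2333)
  Task 2: C/T = 11/33 = 1/3 (approx. 0.3333)
Total utilization U = 7/30 + 1/3 = 17/30
Rounded to 4 decimal places: U = 0.5667
RM (Liu & Layland) bound for 2 tasks = 0.828427; compare with U = 17/30 (approx. 0.566667)
U <= bound, so schedulable by RM sufficient condition.

0.5667


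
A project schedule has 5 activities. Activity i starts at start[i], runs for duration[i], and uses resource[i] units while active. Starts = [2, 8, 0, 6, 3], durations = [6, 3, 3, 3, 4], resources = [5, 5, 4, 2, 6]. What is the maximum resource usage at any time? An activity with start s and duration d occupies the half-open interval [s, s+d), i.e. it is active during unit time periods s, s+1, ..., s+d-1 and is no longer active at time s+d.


Each activity i is active on [start_i, start_i + duration_i).
Compute total resource usage per time slot:
  t=0: active resources = [4], total = 4
  t=1: active resources = [4], total = 4
  t=2: active resources = [5, 4], total = 9
  t=3: active resources = [5, 6], total = 11
  t=4: active resources = [5, 6], total = 11
  t=5: active resources = [5, 6], total = 11
  t=6: active resources = [5, 2, 6], total = 13
  t=7: active resources = [5, 2], total = 7
  t=8: active resources = [5, 2], total = 7
  t=9: active resources = [5], total = 5
  t=10: active resources = [5], total = 5
Peak resource demand = 13

13


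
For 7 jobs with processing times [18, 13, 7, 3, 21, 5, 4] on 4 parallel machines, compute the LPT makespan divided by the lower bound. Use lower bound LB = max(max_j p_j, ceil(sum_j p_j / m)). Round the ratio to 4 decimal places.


LPT order: [21, 18, 13, 7, 5, 4, 3]
Machine loads after assignment: [21, 18, 16, 16]
LPT makespan = 21
Lower bound = max(max_job, ceil(total/4)) = max(21, 18) = 21
Ratio = 21 / 21 = 1.0

1.0


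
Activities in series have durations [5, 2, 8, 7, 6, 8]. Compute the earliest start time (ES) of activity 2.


Activity 2 starts after activities 1 through 1 complete.
Predecessor durations: [5]
ES = 5 = 5

5


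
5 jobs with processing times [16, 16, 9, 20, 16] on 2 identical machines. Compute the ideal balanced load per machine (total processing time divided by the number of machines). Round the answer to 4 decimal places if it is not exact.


Total processing time = 16 + 16 + 9 + 20 + 16 = 77
Number of machines = 2
Ideal balanced load = 77 / 2 = 38.5

38.5


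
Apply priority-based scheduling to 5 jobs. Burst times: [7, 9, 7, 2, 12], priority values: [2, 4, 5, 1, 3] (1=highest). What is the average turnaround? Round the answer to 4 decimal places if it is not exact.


Sort by priority (ascending = highest first):
Order: [(1, 2), (2, 7), (3, 12), (4, 9), (5, 7)]
Completion times:
  Priority 1, burst=2, C=2
  Priority 2, burst=7, C=9
  Priority 3, burst=12, C=21
  Priority 4, burst=9, C=30
  Priority 5, burst=7, C=37
Average turnaround = 99/5 = 19.8

19.8


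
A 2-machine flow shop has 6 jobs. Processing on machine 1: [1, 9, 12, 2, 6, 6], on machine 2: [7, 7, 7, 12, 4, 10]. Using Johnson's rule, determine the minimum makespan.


Apply Johnson's rule:
  Group 1 (a <= b): [(1, 1, 7), (4, 2, 12), (6, 6, 10)]
  Group 2 (a > b): [(2, 9, 7), (3, 12, 7), (5, 6, 4)]
Optimal job order: [1, 4, 6, 2, 3, 5]
Schedule:
  Job 1: M1 done at 1, M2 done at 8
  Job 4: M1 done at 3, M2 done at 20
  Job 6: M1 done at 9, M2 done at 30
  Job 2: M1 done at 18, M2 done at 37
  Job 3: M1 done at 30, M2 done at 44
  Job 5: M1 done at 36, M2 done at 48
Makespan = 48

48


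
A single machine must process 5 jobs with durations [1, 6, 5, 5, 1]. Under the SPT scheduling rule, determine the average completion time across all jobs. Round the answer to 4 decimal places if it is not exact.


Sort jobs by processing time (SPT order): [1, 1, 5, 5, 6]
Compute completion times sequentially:
  Job 1: processing = 1, completes at 1
  Job 2: processing = 1, completes at 2
  Job 3: processing = 5, completes at 7
  Job 4: processing = 5, completes at 12
  Job 5: processing = 6, completes at 18
Sum of completion times = 40
Average completion time = 40/5 = 8.0

8.0


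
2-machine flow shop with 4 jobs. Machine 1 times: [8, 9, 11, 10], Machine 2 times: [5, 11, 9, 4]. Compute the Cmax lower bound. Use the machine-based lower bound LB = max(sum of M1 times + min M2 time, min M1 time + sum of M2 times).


LB1 = sum(M1 times) + min(M2 times) = 38 + 4 = 42
LB2 = min(M1 times) + sum(M2 times) = 8 + 29 = 37
Lower bound = max(LB1, LB2) = max(42, 37) = 42

42


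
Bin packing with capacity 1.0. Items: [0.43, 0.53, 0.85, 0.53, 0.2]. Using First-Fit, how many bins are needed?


Place items sequentially using First-Fit:
  Item 0.43 -> new Bin 1
  Item 0.53 -> Bin 1 (now 0.96)
  Item 0.85 -> new Bin 2
  Item 0.53 -> new Bin 3
  Item 0.2 -> Bin 3 (now 0.73)
Total bins used = 3

3


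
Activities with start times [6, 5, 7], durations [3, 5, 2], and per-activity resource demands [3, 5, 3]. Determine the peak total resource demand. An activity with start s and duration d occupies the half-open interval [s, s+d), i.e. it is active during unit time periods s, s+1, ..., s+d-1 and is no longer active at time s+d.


Each activity i is active on [start_i, start_i + duration_i).
Compute total resource usage per time slot:
  t=0: active resources = [], total = 0
  t=1: active resources = [], total = 0
  t=2: active resources = [], total = 0
  t=3: active resources = [], total = 0
  t=4: active resources = [], total = 0
  t=5: active resources = [5], total = 5
  t=6: active resources = [3, 5], total = 8
  t=7: active resources = [3, 5, 3], total = 11
  t=8: active resources = [3, 5, 3], total = 11
  t=9: active resources = [5], total = 5
Peak resource demand = 11

11


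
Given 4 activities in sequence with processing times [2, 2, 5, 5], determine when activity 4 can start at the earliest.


Activity 4 starts after activities 1 through 3 complete.
Predecessor durations: [2, 2, 5]
ES = 2 + 2 + 5 = 9

9


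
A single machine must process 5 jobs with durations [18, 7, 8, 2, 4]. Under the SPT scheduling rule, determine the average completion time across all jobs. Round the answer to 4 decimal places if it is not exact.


Sort jobs by processing time (SPT order): [2, 4, 7, 8, 18]
Compute completion times sequentially:
  Job 1: processing = 2, completes at 2
  Job 2: processing = 4, completes at 6
  Job 3: processing = 7, completes at 13
  Job 4: processing = 8, completes at 21
  Job 5: processing = 18, completes at 39
Sum of completion times = 81
Average completion time = 81/5 = 16.2

16.2


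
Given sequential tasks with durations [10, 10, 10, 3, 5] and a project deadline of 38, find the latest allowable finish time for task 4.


LF(activity 4) = deadline - sum of successor durations
Successors: activities 5 through 5 with durations [5]
Sum of successor durations = 5
LF = 38 - 5 = 33

33


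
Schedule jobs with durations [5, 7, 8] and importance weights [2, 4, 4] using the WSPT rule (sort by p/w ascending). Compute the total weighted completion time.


Compute p/w ratios and sort ascending (WSPT): [(7, 4), (8, 4), (5, 2)]
Compute weighted completion times:
  Job (p=7,w=4): C=7, w*C=4*7=28
  Job (p=8,w=4): C=15, w*C=4*15=60
  Job (p=5,w=2): C=20, w*C=2*20=40
Total weighted completion time = 128

128


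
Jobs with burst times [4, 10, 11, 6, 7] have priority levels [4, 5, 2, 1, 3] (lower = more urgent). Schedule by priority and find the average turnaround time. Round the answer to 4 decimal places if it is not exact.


Sort by priority (ascending = highest first):
Order: [(1, 6), (2, 11), (3, 7), (4, 4), (5, 10)]
Completion times:
  Priority 1, burst=6, C=6
  Priority 2, burst=11, C=17
  Priority 3, burst=7, C=24
  Priority 4, burst=4, C=28
  Priority 5, burst=10, C=38
Average turnaround = 113/5 = 22.6

22.6


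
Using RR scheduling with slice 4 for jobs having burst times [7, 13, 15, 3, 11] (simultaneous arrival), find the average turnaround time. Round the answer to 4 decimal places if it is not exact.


Time quantum = 4
Execution trace:
  J1 runs 4 units, time = 4
  J2 runs 4 units, time = 8
  J3 runs 4 units, time = 12
  J4 runs 3 units, time = 15
  J5 runs 4 units, time = 19
  J1 runs 3 units, time = 22
  J2 runs 4 units, time = 26
  J3 runs 4 units, time = 30
  J5 runs 4 units, time = 34
  J2 runs 4 units, time = 38
  J3 runs 4 units, time = 42
  J5 runs 3 units, time = 45
  J2 runs 1 units, time = 46
  J3 runs 3 units, time = 49
Finish times: [22, 46, 49, 15, 45]
Average turnaround = 177/5 = 35.4

35.4


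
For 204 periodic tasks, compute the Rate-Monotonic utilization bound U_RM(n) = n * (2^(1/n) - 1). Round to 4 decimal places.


Compute 2^(1/204) = 1.0034035593
Subtract 1: 1.0034035593 - 1 = 0.0034035593
Multiply by n: 204 * 0.0034035593 = 0.6943260972
Round to 4 dp: 0.6943

0.6943


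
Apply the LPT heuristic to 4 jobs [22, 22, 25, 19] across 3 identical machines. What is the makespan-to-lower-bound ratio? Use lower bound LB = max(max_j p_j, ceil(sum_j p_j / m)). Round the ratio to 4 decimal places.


LPT order: [25, 22, 22, 19]
Machine loads after assignment: [25, 41, 22]
LPT makespan = 41
Lower bound = max(max_job, ceil(total/3)) = max(25, 30) = 30
Ratio = 41 / 30 = 1.3667

1.3667


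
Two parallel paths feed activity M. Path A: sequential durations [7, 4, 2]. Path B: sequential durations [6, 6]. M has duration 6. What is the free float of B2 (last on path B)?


ES(B2) = sum of predecessors on chain B = 6
EF(B2) = ES + duration = 6 + 6 = 12
Successor of B2 is M. ES(M) = max(sum(A), sum(B)) = max(13, 12) = 13
Free float = ES(successor) - EF(current) = 13 - 12 = 1

1


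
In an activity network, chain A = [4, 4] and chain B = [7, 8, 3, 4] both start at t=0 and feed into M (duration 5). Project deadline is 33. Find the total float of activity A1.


Forward pass: ES(A1) = sum of predecessors on chain A = 0
EF = ES + duration = 0 + 4 = 4
Backward pass: LF(M) = deadline = 33; LS(M) = 33 - 5 = 28
LF(A1) = LS(M) - sum(successors on chain A) = 28 - 4 = 24
LS = LF - duration = 24 - 4 = 20
Total float = LS - ES = 20 - 0 = 20

20


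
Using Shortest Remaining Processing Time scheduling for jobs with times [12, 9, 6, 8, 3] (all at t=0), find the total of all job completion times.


Since all jobs arrive at t=0, SRPT equals SPT ordering.
SPT order: [3, 6, 8, 9, 12]
Completion times:
  Job 1: p=3, C=3
  Job 2: p=6, C=9
  Job 3: p=8, C=17
  Job 4: p=9, C=26
  Job 5: p=12, C=38
Total completion time = 3 + 9 + 17 + 26 + 38 = 93

93


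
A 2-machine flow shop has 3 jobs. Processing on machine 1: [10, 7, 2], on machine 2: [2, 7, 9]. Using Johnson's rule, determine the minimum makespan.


Apply Johnson's rule:
  Group 1 (a <= b): [(3, 2, 9), (2, 7, 7)]
  Group 2 (a > b): [(1, 10, 2)]
Optimal job order: [3, 2, 1]
Schedule:
  Job 3: M1 done at 2, M2 done at 11
  Job 2: M1 done at 9, M2 done at 18
  Job 1: M1 done at 19, M2 done at 21
Makespan = 21

21


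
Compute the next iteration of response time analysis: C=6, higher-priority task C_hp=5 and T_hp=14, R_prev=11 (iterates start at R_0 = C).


R_next = C + ceil(R_prev / T_hp) * C_hp
ceil(11 / 14) = ceil(0.7857) = 1
Interference = 1 * 5 = 5
R_next = 6 + 5 = 11
R_next = R_prev, so the iteration has converged (response time = 11).

11


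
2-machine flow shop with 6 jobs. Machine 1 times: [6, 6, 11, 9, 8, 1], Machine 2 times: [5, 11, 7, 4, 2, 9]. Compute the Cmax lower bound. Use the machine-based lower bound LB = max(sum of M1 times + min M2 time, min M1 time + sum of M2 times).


LB1 = sum(M1 times) + min(M2 times) = 41 + 2 = 43
LB2 = min(M1 times) + sum(M2 times) = 1 + 38 = 39
Lower bound = max(LB1, LB2) = max(43, 39) = 43

43


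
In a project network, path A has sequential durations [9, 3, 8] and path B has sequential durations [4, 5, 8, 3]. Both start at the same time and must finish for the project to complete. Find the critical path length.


Path A total = 9 + 3 + 8 = 20
Path B total = 4 + 5 + 8 + 3 = 20
Critical path = longest path = max(20, 20) = 20

20


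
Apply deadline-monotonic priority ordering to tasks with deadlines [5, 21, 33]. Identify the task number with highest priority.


Sort tasks by relative deadline (ascending):
  Task 1: deadline = 5
  Task 2: deadline = 21
  Task 3: deadline = 33
Priority order (highest first): [1, 2, 3]
Highest priority task = 1

1


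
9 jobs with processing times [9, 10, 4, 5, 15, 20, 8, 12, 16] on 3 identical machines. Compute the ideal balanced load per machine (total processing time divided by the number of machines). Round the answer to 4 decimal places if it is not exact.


Total processing time = 9 + 10 + 4 + 5 + 15 + 20 + 8 + 12 + 16 = 99
Number of machines = 3
Ideal balanced load = 99 / 3 = 33.0

33.0


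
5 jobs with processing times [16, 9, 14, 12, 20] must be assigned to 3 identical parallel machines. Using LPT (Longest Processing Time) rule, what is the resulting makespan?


Sort jobs in decreasing order (LPT): [20, 16, 14, 12, 9]
Assign each job to the least loaded machine:
  Machine 1: jobs [20], load = 20
  Machine 2: jobs [16, 9], load = 25
  Machine 3: jobs [14, 12], load = 26
Makespan = max load = 26

26


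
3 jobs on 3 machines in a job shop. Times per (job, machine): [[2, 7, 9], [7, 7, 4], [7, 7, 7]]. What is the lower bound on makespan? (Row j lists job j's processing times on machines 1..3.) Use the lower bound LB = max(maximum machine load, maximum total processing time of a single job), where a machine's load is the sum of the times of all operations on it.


Machine loads:
  Machine 1: 2 + 7 + 7 = 16
  Machine 2: 7 + 7 + 7 = 21
  Machine 3: 9 + 4 + 7 = 20
Max machine load = 21
Job totals:
  Job 1: 18
  Job 2: 18
  Job 3: 21
Max job total = 21
Lower bound = max(21, 21) = 21

21


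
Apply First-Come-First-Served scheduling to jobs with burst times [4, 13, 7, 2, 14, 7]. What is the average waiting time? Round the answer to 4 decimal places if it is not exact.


FCFS order (as given): [4, 13, 7, 2, 14, 7]
Waiting times:
  Job 1: wait = 0
  Job 2: wait = 4
  Job 3: wait = 17
  Job 4: wait = 24
  Job 5: wait = 26
  Job 6: wait = 40
Sum of waiting times = 111
Average waiting time = 111/6 = 18.5

18.5


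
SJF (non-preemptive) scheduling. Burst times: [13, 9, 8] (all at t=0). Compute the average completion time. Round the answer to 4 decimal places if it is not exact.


SJF order (ascending): [8, 9, 13]
Completion times:
  Job 1: burst=8, C=8
  Job 2: burst=9, C=17
  Job 3: burst=13, C=30
Average completion = 55/3 = 18.3333

18.3333


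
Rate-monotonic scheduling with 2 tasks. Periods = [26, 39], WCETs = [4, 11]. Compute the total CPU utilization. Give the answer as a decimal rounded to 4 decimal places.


Compute individual utilizations (exact fractions):
  Task 1: C/T = 4/26 = 2/13 (approx. 0.1538)
  Task 2: C/T = 11/39 (approx. 0.2821)
Total utilization U = 2/13 + 11/39 = 17/39
Rounded to 4 decimal places: U = 0.4359
RM (Liu & Layland) bound for 2 tasks = 0.828427; compare with U = 17/39 (approx. 0.435897)
U <= bound, so schedulable by RM sufficient condition.

0.4359


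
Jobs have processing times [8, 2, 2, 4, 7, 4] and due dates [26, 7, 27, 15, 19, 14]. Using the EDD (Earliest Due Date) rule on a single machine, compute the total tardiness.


Sort by due date (EDD order): [(2, 7), (4, 14), (4, 15), (7, 19), (8, 26), (2, 27)]
Compute completion times and tardiness:
  Job 1: p=2, d=7, C=2, tardiness=max(0,2-7)=0
  Job 2: p=4, d=14, C=6, tardiness=max(0,6-14)=0
  Job 3: p=4, d=15, C=10, tardiness=max(0,10-15)=0
  Job 4: p=7, d=19, C=17, tardiness=max(0,17-19)=0
  Job 5: p=8, d=26, C=25, tardiness=max(0,25-26)=0
  Job 6: p=2, d=27, C=27, tardiness=max(0,27-27)=0
Total tardiness = 0

0


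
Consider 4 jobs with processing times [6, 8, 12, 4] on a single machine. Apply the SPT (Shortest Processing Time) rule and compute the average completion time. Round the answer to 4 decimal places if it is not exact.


Sort jobs by processing time (SPT order): [4, 6, 8, 12]
Compute completion times sequentially:
  Job 1: processing = 4, completes at 4
  Job 2: processing = 6, completes at 10
  Job 3: processing = 8, completes at 18
  Job 4: processing = 12, completes at 30
Sum of completion times = 62
Average completion time = 62/4 = 15.5

15.5


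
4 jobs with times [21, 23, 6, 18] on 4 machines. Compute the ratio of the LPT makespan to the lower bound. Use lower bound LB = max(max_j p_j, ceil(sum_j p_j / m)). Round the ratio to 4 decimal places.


LPT order: [23, 21, 18, 6]
Machine loads after assignment: [23, 21, 18, 6]
LPT makespan = 23
Lower bound = max(max_job, ceil(total/4)) = max(23, 17) = 23
Ratio = 23 / 23 = 1.0

1.0


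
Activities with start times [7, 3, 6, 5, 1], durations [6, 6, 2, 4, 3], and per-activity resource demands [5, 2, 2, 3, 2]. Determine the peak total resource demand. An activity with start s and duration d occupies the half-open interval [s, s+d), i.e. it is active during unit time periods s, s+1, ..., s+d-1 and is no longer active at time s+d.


Each activity i is active on [start_i, start_i + duration_i).
Compute total resource usage per time slot:
  t=0: active resources = [], total = 0
  t=1: active resources = [2], total = 2
  t=2: active resources = [2], total = 2
  t=3: active resources = [2, 2], total = 4
  t=4: active resources = [2], total = 2
  t=5: active resources = [2, 3], total = 5
  t=6: active resources = [2, 2, 3], total = 7
  t=7: active resources = [5, 2, 2, 3], total = 12
  t=8: active resources = [5, 2, 3], total = 10
  t=9: active resources = [5], total = 5
  t=10: active resources = [5], total = 5
  t=11: active resources = [5], total = 5
  t=12: active resources = [5], total = 5
Peak resource demand = 12

12


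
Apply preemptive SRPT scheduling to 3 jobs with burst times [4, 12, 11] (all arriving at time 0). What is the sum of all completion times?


Since all jobs arrive at t=0, SRPT equals SPT ordering.
SPT order: [4, 11, 12]
Completion times:
  Job 1: p=4, C=4
  Job 2: p=11, C=15
  Job 3: p=12, C=27
Total completion time = 4 + 15 + 27 = 46

46


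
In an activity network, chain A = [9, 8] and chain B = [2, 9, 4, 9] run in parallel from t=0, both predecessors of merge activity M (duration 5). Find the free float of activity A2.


ES(A2) = sum of predecessors on chain A = 9
EF(A2) = ES + duration = 9 + 8 = 17
Successor of A2 is M. ES(M) = max(sum(A), sum(B)) = max(17, 24) = 24
Free float = ES(successor) - EF(current) = 24 - 17 = 7

7


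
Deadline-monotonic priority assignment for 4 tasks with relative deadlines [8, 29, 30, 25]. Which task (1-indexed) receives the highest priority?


Sort tasks by relative deadline (ascending):
  Task 1: deadline = 8
  Task 4: deadline = 25
  Task 2: deadline = 29
  Task 3: deadline = 30
Priority order (highest first): [1, 4, 2, 3]
Highest priority task = 1

1


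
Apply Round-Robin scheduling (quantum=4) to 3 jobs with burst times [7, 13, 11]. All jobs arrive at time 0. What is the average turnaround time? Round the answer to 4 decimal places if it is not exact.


Time quantum = 4
Execution trace:
  J1 runs 4 units, time = 4
  J2 runs 4 units, time = 8
  J3 runs 4 units, time = 12
  J1 runs 3 units, time = 15
  J2 runs 4 units, time = 19
  J3 runs 4 units, time = 23
  J2 runs 4 units, time = 27
  J3 runs 3 units, time = 30
  J2 runs 1 units, time = 31
Finish times: [15, 31, 30]
Average turnaround = 76/3 = 25.3333

25.3333


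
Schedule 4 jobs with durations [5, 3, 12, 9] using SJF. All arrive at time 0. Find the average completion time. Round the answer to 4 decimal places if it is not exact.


SJF order (ascending): [3, 5, 9, 12]
Completion times:
  Job 1: burst=3, C=3
  Job 2: burst=5, C=8
  Job 3: burst=9, C=17
  Job 4: burst=12, C=29
Average completion = 57/4 = 14.25

14.25


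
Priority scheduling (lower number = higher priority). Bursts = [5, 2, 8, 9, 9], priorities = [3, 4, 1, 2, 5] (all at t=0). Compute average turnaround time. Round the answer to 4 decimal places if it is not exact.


Sort by priority (ascending = highest first):
Order: [(1, 8), (2, 9), (3, 5), (4, 2), (5, 9)]
Completion times:
  Priority 1, burst=8, C=8
  Priority 2, burst=9, C=17
  Priority 3, burst=5, C=22
  Priority 4, burst=2, C=24
  Priority 5, burst=9, C=33
Average turnaround = 104/5 = 20.8

20.8


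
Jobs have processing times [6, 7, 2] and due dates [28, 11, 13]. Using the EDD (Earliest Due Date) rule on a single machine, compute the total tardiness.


Sort by due date (EDD order): [(7, 11), (2, 13), (6, 28)]
Compute completion times and tardiness:
  Job 1: p=7, d=11, C=7, tardiness=max(0,7-11)=0
  Job 2: p=2, d=13, C=9, tardiness=max(0,9-13)=0
  Job 3: p=6, d=28, C=15, tardiness=max(0,15-28)=0
Total tardiness = 0

0


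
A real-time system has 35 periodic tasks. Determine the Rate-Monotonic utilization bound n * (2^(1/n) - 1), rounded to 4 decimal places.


Compute 2^(1/35) = 1.0200016094
Subtract 1: 1.0200016094 - 1 = 0.0200016094
Multiply by n: 35 * 0.0200016094 = 0.7000563290
Round to 4 dp: 0.7001

0.7001


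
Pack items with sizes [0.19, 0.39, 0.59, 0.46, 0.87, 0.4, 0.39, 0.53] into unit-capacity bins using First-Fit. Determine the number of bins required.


Place items sequentially using First-Fit:
  Item 0.19 -> new Bin 1
  Item 0.39 -> Bin 1 (now 0.58)
  Item 0.59 -> new Bin 2
  Item 0.46 -> new Bin 3
  Item 0.87 -> new Bin 4
  Item 0.4 -> Bin 1 (now 0.98)
  Item 0.39 -> Bin 2 (now 0.98)
  Item 0.53 -> Bin 3 (now 0.99)
Total bins used = 4

4


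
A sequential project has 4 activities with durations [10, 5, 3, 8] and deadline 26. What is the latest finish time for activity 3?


LF(activity 3) = deadline - sum of successor durations
Successors: activities 4 through 4 with durations [8]
Sum of successor durations = 8
LF = 26 - 8 = 18

18


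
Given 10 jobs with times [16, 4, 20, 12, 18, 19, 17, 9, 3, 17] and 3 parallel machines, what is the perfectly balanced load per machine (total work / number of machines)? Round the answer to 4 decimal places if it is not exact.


Total processing time = 16 + 4 + 20 + 12 + 18 + 19 + 17 + 9 + 3 + 17 = 135
Number of machines = 3
Ideal balanced load = 135 / 3 = 45.0

45.0


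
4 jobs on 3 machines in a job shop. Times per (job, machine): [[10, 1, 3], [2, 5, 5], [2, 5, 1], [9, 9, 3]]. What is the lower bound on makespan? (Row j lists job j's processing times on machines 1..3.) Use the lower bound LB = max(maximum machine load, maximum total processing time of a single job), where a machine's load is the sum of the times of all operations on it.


Machine loads:
  Machine 1: 10 + 2 + 2 + 9 = 23
  Machine 2: 1 + 5 + 5 + 9 = 20
  Machine 3: 3 + 5 + 1 + 3 = 12
Max machine load = 23
Job totals:
  Job 1: 14
  Job 2: 12
  Job 3: 8
  Job 4: 21
Max job total = 21
Lower bound = max(23, 21) = 23

23


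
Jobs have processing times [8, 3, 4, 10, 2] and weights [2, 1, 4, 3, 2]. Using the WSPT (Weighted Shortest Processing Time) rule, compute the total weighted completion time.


Compute p/w ratios and sort ascending (WSPT): [(4, 4), (2, 2), (3, 1), (10, 3), (8, 2)]
Compute weighted completion times:
  Job (p=4,w=4): C=4, w*C=4*4=16
  Job (p=2,w=2): C=6, w*C=2*6=12
  Job (p=3,w=1): C=9, w*C=1*9=9
  Job (p=10,w=3): C=19, w*C=3*19=57
  Job (p=8,w=2): C=27, w*C=2*27=54
Total weighted completion time = 148

148


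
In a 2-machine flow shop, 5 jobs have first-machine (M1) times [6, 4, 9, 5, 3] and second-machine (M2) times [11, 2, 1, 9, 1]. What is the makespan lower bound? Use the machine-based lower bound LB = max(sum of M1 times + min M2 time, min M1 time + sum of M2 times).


LB1 = sum(M1 times) + min(M2 times) = 27 + 1 = 28
LB2 = min(M1 times) + sum(M2 times) = 3 + 24 = 27
Lower bound = max(LB1, LB2) = max(28, 27) = 28

28


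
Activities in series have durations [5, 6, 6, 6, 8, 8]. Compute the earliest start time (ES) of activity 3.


Activity 3 starts after activities 1 through 2 complete.
Predecessor durations: [5, 6]
ES = 5 + 6 = 11

11


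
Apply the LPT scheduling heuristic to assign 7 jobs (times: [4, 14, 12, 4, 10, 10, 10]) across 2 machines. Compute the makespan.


Sort jobs in decreasing order (LPT): [14, 12, 10, 10, 10, 4, 4]
Assign each job to the least loaded machine:
  Machine 1: jobs [14, 10, 4, 4], load = 32
  Machine 2: jobs [12, 10, 10], load = 32
Makespan = max load = 32

32


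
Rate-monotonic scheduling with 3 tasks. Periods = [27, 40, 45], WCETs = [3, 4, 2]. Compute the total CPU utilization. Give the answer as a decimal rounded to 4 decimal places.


Compute individual utilizations (exact fractions):
  Task 1: C/T = 3/27 = 1/9 (approx. 0.1111)
  Task 2: C/T = 4/40 = 1/10 (approx. 0.1)
  Task 3: C/T = 2/45 (approx. 0.0444)
Total utilization U = 1/9 + 1/10 + 2/45 = 23/90
Rounded to 4 decimal places: U = 0.2556
RM (Liu & Layland) bound for 3 tasks = 0.779763; compare with U = 23/90 (approx. 0.255556)
U <= bound, so schedulable by RM sufficient condition.

0.2556


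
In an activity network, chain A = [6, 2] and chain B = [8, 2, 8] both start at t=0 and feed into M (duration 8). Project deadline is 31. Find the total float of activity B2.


Forward pass: ES(B2) = sum of predecessors on chain B = 8
EF = ES + duration = 8 + 2 = 10
Backward pass: LF(M) = deadline = 31; LS(M) = 31 - 8 = 23
LF(B2) = LS(M) - sum(successors on chain B) = 23 - 8 = 15
LS = LF - duration = 15 - 2 = 13
Total float = LS - ES = 13 - 8 = 5

5


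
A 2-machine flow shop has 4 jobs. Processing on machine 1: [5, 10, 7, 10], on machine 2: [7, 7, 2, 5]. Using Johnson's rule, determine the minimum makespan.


Apply Johnson's rule:
  Group 1 (a <= b): [(1, 5, 7)]
  Group 2 (a > b): [(2, 10, 7), (4, 10, 5), (3, 7, 2)]
Optimal job order: [1, 2, 4, 3]
Schedule:
  Job 1: M1 done at 5, M2 done at 12
  Job 2: M1 done at 15, M2 done at 22
  Job 4: M1 done at 25, M2 done at 30
  Job 3: M1 done at 32, M2 done at 34
Makespan = 34

34


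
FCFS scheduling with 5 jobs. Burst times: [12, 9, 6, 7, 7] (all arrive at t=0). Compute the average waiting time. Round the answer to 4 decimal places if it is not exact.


FCFS order (as given): [12, 9, 6, 7, 7]
Waiting times:
  Job 1: wait = 0
  Job 2: wait = 12
  Job 3: wait = 21
  Job 4: wait = 27
  Job 5: wait = 34
Sum of waiting times = 94
Average waiting time = 94/5 = 18.8

18.8


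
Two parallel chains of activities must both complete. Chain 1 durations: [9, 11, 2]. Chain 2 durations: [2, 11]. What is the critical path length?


Path A total = 9 + 11 + 2 = 22
Path B total = 2 + 11 = 13
Critical path = longest path = max(22, 13) = 22

22


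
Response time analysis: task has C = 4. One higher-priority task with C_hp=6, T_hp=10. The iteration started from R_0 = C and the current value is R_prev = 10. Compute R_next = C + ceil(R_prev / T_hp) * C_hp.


R_next = C + ceil(R_prev / T_hp) * C_hp
ceil(10 / 10) = ceil(1.0) = 1
Interference = 1 * 6 = 6
R_next = 4 + 6 = 10
R_next = R_prev, so the iteration has converged (response time = 10).

10


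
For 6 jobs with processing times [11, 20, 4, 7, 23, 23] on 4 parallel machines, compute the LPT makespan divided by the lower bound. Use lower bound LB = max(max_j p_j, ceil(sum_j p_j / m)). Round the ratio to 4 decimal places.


LPT order: [23, 23, 20, 11, 7, 4]
Machine loads after assignment: [23, 23, 20, 22]
LPT makespan = 23
Lower bound = max(max_job, ceil(total/4)) = max(23, 22) = 23
Ratio = 23 / 23 = 1.0

1.0


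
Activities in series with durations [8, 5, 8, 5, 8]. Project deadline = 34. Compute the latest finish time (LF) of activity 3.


LF(activity 3) = deadline - sum of successor durations
Successors: activities 4 through 5 with durations [5, 8]
Sum of successor durations = 13
LF = 34 - 13 = 21

21


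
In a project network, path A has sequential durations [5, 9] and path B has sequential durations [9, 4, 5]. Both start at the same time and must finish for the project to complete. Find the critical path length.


Path A total = 5 + 9 = 14
Path B total = 9 + 4 + 5 = 18
Critical path = longest path = max(14, 18) = 18

18


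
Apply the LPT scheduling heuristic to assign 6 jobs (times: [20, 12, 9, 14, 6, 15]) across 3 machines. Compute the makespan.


Sort jobs in decreasing order (LPT): [20, 15, 14, 12, 9, 6]
Assign each job to the least loaded machine:
  Machine 1: jobs [20, 6], load = 26
  Machine 2: jobs [15, 9], load = 24
  Machine 3: jobs [14, 12], load = 26
Makespan = max load = 26

26


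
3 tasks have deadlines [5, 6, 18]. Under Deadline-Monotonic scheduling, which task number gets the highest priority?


Sort tasks by relative deadline (ascending):
  Task 1: deadline = 5
  Task 2: deadline = 6
  Task 3: deadline = 18
Priority order (highest first): [1, 2, 3]
Highest priority task = 1

1


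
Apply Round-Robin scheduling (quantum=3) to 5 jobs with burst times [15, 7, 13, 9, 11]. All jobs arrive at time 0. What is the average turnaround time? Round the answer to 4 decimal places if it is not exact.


Time quantum = 3
Execution trace:
  J1 runs 3 units, time = 3
  J2 runs 3 units, time = 6
  J3 runs 3 units, time = 9
  J4 runs 3 units, time = 12
  J5 runs 3 units, time = 15
  J1 runs 3 units, time = 18
  J2 runs 3 units, time = 21
  J3 runs 3 units, time = 24
  J4 runs 3 units, time = 27
  J5 runs 3 units, time = 30
  J1 runs 3 units, time = 33
  J2 runs 1 units, time = 34
  J3 runs 3 units, time = 37
  J4 runs 3 units, time = 40
  J5 runs 3 units, time = 43
  J1 runs 3 units, time = 46
  J3 runs 3 units, time = 49
  J5 runs 2 units, time = 51
  J1 runs 3 units, time = 54
  J3 runs 1 units, time = 55
Finish times: [54, 34, 55, 40, 51]
Average turnaround = 234/5 = 46.8

46.8


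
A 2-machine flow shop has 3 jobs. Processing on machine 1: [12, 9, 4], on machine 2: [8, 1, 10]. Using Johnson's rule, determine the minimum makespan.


Apply Johnson's rule:
  Group 1 (a <= b): [(3, 4, 10)]
  Group 2 (a > b): [(1, 12, 8), (2, 9, 1)]
Optimal job order: [3, 1, 2]
Schedule:
  Job 3: M1 done at 4, M2 done at 14
  Job 1: M1 done at 16, M2 done at 24
  Job 2: M1 done at 25, M2 done at 26
Makespan = 26

26


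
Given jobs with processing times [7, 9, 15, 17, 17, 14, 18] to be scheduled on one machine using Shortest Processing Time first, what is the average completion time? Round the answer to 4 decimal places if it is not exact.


Sort jobs by processing time (SPT order): [7, 9, 14, 15, 17, 17, 18]
Compute completion times sequentially:
  Job 1: processing = 7, completes at 7
  Job 2: processing = 9, completes at 16
  Job 3: processing = 14, completes at 30
  Job 4: processing = 15, completes at 45
  Job 5: processing = 17, completes at 62
  Job 6: processing = 17, completes at 79
  Job 7: processing = 18, completes at 97
Sum of completion times = 336
Average completion time = 336/7 = 48.0

48.0


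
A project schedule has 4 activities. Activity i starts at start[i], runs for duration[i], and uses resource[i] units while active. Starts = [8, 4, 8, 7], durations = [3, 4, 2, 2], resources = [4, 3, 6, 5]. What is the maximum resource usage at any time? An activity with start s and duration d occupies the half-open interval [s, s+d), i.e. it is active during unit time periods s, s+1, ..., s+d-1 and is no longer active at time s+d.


Each activity i is active on [start_i, start_i + duration_i).
Compute total resource usage per time slot:
  t=0: active resources = [], total = 0
  t=1: active resources = [], total = 0
  t=2: active resources = [], total = 0
  t=3: active resources = [], total = 0
  t=4: active resources = [3], total = 3
  t=5: active resources = [3], total = 3
  t=6: active resources = [3], total = 3
  t=7: active resources = [3, 5], total = 8
  t=8: active resources = [4, 6, 5], total = 15
  t=9: active resources = [4, 6], total = 10
  t=10: active resources = [4], total = 4
Peak resource demand = 15

15


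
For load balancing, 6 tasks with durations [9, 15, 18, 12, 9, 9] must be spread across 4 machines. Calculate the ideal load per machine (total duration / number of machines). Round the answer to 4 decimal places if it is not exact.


Total processing time = 9 + 15 + 18 + 12 + 9 + 9 = 72
Number of machines = 4
Ideal balanced load = 72 / 4 = 18.0

18.0


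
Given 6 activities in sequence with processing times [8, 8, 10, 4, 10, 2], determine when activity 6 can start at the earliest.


Activity 6 starts after activities 1 through 5 complete.
Predecessor durations: [8, 8, 10, 4, 10]
ES = 8 + 8 + 10 + 4 + 10 = 40

40


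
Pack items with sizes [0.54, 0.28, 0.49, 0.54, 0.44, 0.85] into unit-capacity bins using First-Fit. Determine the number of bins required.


Place items sequentially using First-Fit:
  Item 0.54 -> new Bin 1
  Item 0.28 -> Bin 1 (now 0.82)
  Item 0.49 -> new Bin 2
  Item 0.54 -> new Bin 3
  Item 0.44 -> Bin 2 (now 0.93)
  Item 0.85 -> new Bin 4
Total bins used = 4

4


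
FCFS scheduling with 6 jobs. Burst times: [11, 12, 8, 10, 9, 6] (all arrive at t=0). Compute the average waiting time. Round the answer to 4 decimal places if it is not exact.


FCFS order (as given): [11, 12, 8, 10, 9, 6]
Waiting times:
  Job 1: wait = 0
  Job 2: wait = 11
  Job 3: wait = 23
  Job 4: wait = 31
  Job 5: wait = 41
  Job 6: wait = 50
Sum of waiting times = 156
Average waiting time = 156/6 = 26.0

26.0


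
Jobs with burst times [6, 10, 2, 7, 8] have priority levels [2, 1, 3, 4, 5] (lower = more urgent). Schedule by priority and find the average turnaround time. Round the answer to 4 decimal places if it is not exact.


Sort by priority (ascending = highest first):
Order: [(1, 10), (2, 6), (3, 2), (4, 7), (5, 8)]
Completion times:
  Priority 1, burst=10, C=10
  Priority 2, burst=6, C=16
  Priority 3, burst=2, C=18
  Priority 4, burst=7, C=25
  Priority 5, burst=8, C=33
Average turnaround = 102/5 = 20.4

20.4


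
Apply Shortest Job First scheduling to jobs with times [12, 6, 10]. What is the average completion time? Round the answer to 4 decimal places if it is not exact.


SJF order (ascending): [6, 10, 12]
Completion times:
  Job 1: burst=6, C=6
  Job 2: burst=10, C=16
  Job 3: burst=12, C=28
Average completion = 50/3 = 16.6667

16.6667


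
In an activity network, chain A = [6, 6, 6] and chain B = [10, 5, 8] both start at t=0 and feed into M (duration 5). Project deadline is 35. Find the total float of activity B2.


Forward pass: ES(B2) = sum of predecessors on chain B = 10
EF = ES + duration = 10 + 5 = 15
Backward pass: LF(M) = deadline = 35; LS(M) = 35 - 5 = 30
LF(B2) = LS(M) - sum(successors on chain B) = 30 - 8 = 22
LS = LF - duration = 22 - 5 = 17
Total float = LS - ES = 17 - 10 = 7

7


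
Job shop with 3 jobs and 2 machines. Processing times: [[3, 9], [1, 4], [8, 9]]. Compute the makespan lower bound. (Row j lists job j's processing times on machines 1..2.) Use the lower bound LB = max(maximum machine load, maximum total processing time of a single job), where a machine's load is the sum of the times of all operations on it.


Machine loads:
  Machine 1: 3 + 1 + 8 = 12
  Machine 2: 9 + 4 + 9 = 22
Max machine load = 22
Job totals:
  Job 1: 12
  Job 2: 5
  Job 3: 17
Max job total = 17
Lower bound = max(22, 17) = 22

22


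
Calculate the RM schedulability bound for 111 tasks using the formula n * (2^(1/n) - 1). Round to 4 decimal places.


Compute 2^(1/111) = 1.0062641072
Subtract 1: 1.0062641072 - 1 = 0.0062641072
Multiply by n: 111 * 0.0062641072 = 0.6953158992
Round to 4 dp: 0.6953

0.6953


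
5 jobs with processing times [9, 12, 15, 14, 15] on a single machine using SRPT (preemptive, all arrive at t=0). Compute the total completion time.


Since all jobs arrive at t=0, SRPT equals SPT ordering.
SPT order: [9, 12, 14, 15, 15]
Completion times:
  Job 1: p=9, C=9
  Job 2: p=12, C=21
  Job 3: p=14, C=35
  Job 4: p=15, C=50
  Job 5: p=15, C=65
Total completion time = 9 + 21 + 35 + 50 + 65 = 180

180


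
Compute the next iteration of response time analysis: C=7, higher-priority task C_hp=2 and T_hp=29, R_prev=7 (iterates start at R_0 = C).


R_next = C + ceil(R_prev / T_hp) * C_hp
ceil(7 / 29) = ceil(0.2414) = 1
Interference = 1 * 2 = 2
R_next = 7 + 2 = 9

9


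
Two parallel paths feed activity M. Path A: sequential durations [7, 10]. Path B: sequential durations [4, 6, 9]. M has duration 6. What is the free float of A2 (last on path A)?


ES(A2) = sum of predecessors on chain A = 7
EF(A2) = ES + duration = 7 + 10 = 17
Successor of A2 is M. ES(M) = max(sum(A), sum(B)) = max(17, 19) = 19
Free float = ES(successor) - EF(current) = 19 - 17 = 2

2


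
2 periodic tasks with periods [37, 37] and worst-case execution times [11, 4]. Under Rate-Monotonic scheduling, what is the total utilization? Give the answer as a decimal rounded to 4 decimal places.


Compute individual utilizations (exact fractions):
  Task 1: C/T = 11/37 (approx. 0.2973)
  Task 2: C/T = 4/37 (approx. 0.1081)
Total utilization U = 11/37 + 4/37 = 15/37
Rounded to 4 decimal places: U = 0.4054
RM (Liu & Layland) bound for 2 tasks = 0.828427; compare with U = 15/37 (approx. 0.405405)
U <= bound, so schedulable by RM sufficient condition.

0.4054


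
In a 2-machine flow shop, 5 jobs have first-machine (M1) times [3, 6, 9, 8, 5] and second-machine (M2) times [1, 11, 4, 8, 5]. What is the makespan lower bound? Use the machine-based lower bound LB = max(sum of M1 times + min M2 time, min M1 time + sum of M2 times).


LB1 = sum(M1 times) + min(M2 times) = 31 + 1 = 32
LB2 = min(M1 times) + sum(M2 times) = 3 + 29 = 32
Lower bound = max(LB1, LB2) = max(32, 32) = 32

32


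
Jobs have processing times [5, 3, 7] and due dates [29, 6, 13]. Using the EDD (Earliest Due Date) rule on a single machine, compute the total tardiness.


Sort by due date (EDD order): [(3, 6), (7, 13), (5, 29)]
Compute completion times and tardiness:
  Job 1: p=3, d=6, C=3, tardiness=max(0,3-6)=0
  Job 2: p=7, d=13, C=10, tardiness=max(0,10-13)=0
  Job 3: p=5, d=29, C=15, tardiness=max(0,15-29)=0
Total tardiness = 0

0


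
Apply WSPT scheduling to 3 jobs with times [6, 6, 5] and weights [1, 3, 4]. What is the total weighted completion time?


Compute p/w ratios and sort ascending (WSPT): [(5, 4), (6, 3), (6, 1)]
Compute weighted completion times:
  Job (p=5,w=4): C=5, w*C=4*5=20
  Job (p=6,w=3): C=11, w*C=3*11=33
  Job (p=6,w=1): C=17, w*C=1*17=17
Total weighted completion time = 70

70


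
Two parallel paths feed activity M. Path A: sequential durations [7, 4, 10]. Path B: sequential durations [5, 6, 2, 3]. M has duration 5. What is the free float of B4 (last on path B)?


ES(B4) = sum of predecessors on chain B = 13
EF(B4) = ES + duration = 13 + 3 = 16
Successor of B4 is M. ES(M) = max(sum(A), sum(B)) = max(21, 16) = 21
Free float = ES(successor) - EF(current) = 21 - 16 = 5

5


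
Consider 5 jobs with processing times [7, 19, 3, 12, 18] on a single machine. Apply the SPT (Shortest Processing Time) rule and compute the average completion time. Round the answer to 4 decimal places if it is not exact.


Sort jobs by processing time (SPT order): [3, 7, 12, 18, 19]
Compute completion times sequentially:
  Job 1: processing = 3, completes at 3
  Job 2: processing = 7, completes at 10
  Job 3: processing = 12, completes at 22
  Job 4: processing = 18, completes at 40
  Job 5: processing = 19, completes at 59
Sum of completion times = 134
Average completion time = 134/5 = 26.8

26.8
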